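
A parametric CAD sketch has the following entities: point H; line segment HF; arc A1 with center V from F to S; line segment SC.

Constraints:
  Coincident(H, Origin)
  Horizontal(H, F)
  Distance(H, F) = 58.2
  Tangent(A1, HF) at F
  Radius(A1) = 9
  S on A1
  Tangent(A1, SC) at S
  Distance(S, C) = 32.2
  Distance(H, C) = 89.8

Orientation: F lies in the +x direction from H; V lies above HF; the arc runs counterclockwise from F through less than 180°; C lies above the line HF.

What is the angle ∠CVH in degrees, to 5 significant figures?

152.03°

H is at the origin; H and F share the same y with |HF| = 58.2 and F on the +x side, so F = (58.200, 0.0000). Since A1 is tangent to HF there, VF ⟂ HF, so V = F + (0, 9) = (58.200, 9.0000). Since VS ⟂ SC (tangency), |VC| = √(9.0² + 32.2²) = 33.434 regardless of where S sits on A1. So C lies on both circle(H, 89.8) and circle(V, 33.434); the above-HF intersection is C = (84.985, 29.010). S is the foot of the tangent from C: S = (65.328, 3.5059).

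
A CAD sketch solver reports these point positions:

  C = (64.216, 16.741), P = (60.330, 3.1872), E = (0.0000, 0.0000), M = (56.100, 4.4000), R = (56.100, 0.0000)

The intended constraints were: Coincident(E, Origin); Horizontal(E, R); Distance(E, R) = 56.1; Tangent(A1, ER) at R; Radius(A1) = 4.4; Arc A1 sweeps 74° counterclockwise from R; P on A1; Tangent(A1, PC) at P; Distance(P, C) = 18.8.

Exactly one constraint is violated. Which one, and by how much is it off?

Distance(P, C) = 18.8 — off by 4.70.

E = (0.00, 0.00) ✓; E.y = 0.00, R.y = 0.00 ✓; |ER| = 56.10 ✓; ∠(MR, RE) = 90.00° ✓; |MR| = 4.400 ✓; bearing(M→P) − bearing(M→R) = 74.00° ✓; |MP| = 4.400 ✓; ∠(MP, PC) = 90.00° ✓; |PC| = 14.10 ✗.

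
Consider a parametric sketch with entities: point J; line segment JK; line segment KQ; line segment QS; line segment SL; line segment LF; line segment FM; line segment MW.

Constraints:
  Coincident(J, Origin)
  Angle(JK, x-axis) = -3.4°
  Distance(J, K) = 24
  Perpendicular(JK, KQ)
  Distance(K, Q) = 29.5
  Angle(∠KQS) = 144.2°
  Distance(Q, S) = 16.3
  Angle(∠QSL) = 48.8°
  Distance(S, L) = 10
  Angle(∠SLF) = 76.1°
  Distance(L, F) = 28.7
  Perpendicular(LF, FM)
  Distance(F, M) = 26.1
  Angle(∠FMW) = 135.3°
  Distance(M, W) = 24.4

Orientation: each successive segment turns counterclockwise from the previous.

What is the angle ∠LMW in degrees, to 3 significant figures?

87.6°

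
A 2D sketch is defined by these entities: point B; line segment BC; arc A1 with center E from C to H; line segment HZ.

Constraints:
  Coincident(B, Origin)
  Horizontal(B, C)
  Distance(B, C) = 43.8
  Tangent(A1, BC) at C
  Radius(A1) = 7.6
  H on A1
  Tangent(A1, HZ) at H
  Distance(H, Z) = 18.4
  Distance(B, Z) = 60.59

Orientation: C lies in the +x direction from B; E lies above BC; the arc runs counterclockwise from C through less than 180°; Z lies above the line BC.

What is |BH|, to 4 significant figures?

51.45

B is at the origin; BC is horizontal with |BC| = 43.8 and C on the +x side, so C = (43.80, 0.000). The tangent condition forces EC to be normal to BC, so E = C + (0, 7.6) = (43.80, 7.600). Since EH ⟂ HZ (tangency), |EZ| = √(7.6² + 18.4²) = 19.91 regardless of where H sits on A1. So Z lies on both circle(B, 60.59) and circle(E, 19.91); the above-BC intersection is Z = (55.88, 23.42). H is the foot of the tangent from Z: H = (51.14, 5.644).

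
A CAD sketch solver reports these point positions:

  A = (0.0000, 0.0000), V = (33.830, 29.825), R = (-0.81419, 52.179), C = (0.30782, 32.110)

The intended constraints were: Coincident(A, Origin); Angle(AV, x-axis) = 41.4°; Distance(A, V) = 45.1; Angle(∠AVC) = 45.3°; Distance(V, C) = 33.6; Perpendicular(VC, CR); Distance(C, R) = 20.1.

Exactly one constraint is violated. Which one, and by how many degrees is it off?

Perpendicular(VC, CR) — off by 7.10°.

A = (0.00, 0.00) ✓; AV at 41.40° ✓; |AV| = 45.10 ✓; ∠AVC = 45.30° ✓; |VC| = 33.60 ✓; ∠(VC, CR) = 82.90° ✗; |CR| = 20.10 ✓.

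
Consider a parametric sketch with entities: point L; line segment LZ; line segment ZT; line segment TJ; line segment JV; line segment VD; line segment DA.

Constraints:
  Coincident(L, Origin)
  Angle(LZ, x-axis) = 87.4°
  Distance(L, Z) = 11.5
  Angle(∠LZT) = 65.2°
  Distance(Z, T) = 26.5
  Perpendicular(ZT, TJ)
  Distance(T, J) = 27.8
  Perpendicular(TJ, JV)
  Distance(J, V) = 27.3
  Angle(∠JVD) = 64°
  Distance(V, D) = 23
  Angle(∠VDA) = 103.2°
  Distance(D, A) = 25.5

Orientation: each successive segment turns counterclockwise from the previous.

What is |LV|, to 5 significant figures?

18.249

ZT is perpendicular to TJ, so TJ runs at -67.800°; with |TJ| = 27.8, J = (-13.510, -24.264). TJ is perpendicular to JV, so JV runs at 22.200°; with |JV| = 27.3, V = (11.766, -13.949). Then |LV| = |V − L| = 18.249.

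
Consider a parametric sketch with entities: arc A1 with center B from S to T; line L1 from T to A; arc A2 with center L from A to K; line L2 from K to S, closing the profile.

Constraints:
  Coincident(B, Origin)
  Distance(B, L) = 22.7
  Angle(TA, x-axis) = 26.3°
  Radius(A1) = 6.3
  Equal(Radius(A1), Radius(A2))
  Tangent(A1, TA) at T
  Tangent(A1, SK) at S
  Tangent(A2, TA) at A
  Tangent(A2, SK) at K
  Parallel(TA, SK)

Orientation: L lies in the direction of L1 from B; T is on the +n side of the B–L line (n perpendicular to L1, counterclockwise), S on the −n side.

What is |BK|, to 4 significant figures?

23.56

The slot axis is L1's direction at 26.3°, so u = (cos 26.3°, sin 26.3°) = (0.8965, 0.4431) and n = (−sin 26.3°, cos 26.3°) = (-0.4431, 0.8965). B is at the origin and L lies 22.7 along u from B, so L = 22.7·u = (20.35, 10.06). Tangency of A1 to both parallel lines with radius 6.3 puts T and S at B ± 6.3·n: T = (-2.791, 5.648), S = (2.791, -5.648). Equal radii place A and K the same way about L: A = L + 6.3·n = (17.56, 15.71), K = L − 6.3·n = (23.14, 4.410). Then |BK| = |K − B| = 23.56.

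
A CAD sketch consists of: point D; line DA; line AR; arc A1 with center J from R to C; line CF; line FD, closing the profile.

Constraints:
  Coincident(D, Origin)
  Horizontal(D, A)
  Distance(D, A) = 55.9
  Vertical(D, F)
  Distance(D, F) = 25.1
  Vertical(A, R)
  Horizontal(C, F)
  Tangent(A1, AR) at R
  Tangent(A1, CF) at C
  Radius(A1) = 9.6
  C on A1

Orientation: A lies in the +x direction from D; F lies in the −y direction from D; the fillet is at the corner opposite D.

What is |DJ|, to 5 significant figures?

48.826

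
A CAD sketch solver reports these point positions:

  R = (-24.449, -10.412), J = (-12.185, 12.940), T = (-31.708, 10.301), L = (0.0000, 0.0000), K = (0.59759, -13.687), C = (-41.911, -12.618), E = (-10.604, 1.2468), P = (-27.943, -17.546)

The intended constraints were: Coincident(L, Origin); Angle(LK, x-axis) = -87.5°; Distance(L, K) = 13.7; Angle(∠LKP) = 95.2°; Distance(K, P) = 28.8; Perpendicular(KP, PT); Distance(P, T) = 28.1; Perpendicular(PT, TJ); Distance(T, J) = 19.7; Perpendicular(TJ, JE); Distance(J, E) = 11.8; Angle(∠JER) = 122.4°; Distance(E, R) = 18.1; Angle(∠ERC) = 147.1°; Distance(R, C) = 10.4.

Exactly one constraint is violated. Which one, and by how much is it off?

Distance(R, C) = 10.4 — off by 7.20.

L = (0.00, 0.00) ✓; LK at -87.50° ✓; |LK| = 13.70 ✓; ∠LKP = 95.20° ✓; |KP| = 28.80 ✓; ∠(KP, PT) = 90.00° ✓; |PT| = 28.10 ✓; ∠(PT, TJ) = 90.00° ✓; |TJ| = 19.70 ✓; ∠(TJ, JE) = 90.00° ✓; |JE| = 11.80 ✓; ∠JER = 122.4° ✓; |ER| = 18.10 ✓; ∠ERC = 147.1° ✓; |RC| = 17.60 ✗.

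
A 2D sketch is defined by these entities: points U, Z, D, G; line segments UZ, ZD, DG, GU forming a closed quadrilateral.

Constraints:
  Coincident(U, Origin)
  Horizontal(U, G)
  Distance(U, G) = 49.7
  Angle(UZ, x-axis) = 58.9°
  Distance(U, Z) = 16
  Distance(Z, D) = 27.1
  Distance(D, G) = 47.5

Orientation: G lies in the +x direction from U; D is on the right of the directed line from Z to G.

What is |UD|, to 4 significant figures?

13.68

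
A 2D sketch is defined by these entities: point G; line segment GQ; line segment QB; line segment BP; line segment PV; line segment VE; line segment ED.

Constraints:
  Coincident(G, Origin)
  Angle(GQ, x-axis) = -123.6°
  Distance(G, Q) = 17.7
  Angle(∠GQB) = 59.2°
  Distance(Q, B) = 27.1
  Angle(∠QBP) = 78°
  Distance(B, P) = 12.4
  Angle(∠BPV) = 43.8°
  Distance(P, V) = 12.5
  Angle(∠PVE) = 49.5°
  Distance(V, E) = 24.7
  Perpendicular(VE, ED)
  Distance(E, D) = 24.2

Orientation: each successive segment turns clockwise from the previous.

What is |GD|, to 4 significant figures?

32.75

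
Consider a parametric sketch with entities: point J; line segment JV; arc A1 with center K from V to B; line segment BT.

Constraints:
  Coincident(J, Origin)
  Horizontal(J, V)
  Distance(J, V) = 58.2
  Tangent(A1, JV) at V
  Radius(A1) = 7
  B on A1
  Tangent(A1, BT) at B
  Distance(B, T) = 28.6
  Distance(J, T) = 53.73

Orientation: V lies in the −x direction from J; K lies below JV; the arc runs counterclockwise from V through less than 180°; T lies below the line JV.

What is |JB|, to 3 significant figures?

64.3

Checks: ∠(KV, VJ) = 90.00° ✓; |KB| = 7.000 ✓; ∠(KB, BT) = 90.00° ✓; |BT| = 28.60 ✓; |JT| = 53.73 ✓.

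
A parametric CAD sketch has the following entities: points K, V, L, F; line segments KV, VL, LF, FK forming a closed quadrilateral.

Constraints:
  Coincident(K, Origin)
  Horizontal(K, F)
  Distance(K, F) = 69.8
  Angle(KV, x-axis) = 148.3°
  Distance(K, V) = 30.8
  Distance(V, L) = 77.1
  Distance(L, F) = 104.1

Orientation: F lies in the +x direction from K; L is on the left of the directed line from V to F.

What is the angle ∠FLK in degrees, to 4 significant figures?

41.80°

Checks: |VL| = 77.10 ✓; |LF| = 104.1 ✓.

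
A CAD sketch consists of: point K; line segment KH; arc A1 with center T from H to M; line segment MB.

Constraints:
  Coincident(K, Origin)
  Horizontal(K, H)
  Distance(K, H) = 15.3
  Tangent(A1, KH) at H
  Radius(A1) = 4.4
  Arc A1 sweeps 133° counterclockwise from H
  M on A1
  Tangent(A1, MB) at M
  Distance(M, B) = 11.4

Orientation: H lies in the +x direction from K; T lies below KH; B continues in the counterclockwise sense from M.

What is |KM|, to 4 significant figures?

14.17

K is at the origin; KH is horizontal with |KH| = 15.3 and H on the +x side, so H = (15.30, 0.000). A1 meets KH tangentially, so TH is at right angles to KH, so T = H + (0, -4.4) = (15.30, -4.400). On A1, H sits at bearing 90° from T; a 133° counterclockwise sweep puts M at bearing 223°, so M = T + 4.4·(cos 223°, sin 223°) = (12.08, -7.401). Then |KM| = |M − K| = 14.17.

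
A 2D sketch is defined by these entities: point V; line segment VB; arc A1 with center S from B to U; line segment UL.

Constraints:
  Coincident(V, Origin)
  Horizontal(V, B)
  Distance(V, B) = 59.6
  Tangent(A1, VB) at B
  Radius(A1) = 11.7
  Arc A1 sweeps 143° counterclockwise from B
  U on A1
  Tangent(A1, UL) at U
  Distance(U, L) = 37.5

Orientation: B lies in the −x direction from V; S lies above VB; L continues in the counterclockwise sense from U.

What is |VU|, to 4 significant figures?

56.62

V is at the origin; VB is horizontal with |VB| = 59.6 and B on the −x side, so B = (-59.60, 0.000). Tangency of A1 to VB means the radius SB is perpendicular to VB, so S = B + (0, 11.7) = (-59.60, 11.70). On A1, B sits at bearing -90° from S; a 143° counterclockwise sweep puts U at bearing 53°, so U = S + 11.7·(cos 53°, sin 53°) = (-52.56, 21.04). Then |VU| = |U − V| = 56.62.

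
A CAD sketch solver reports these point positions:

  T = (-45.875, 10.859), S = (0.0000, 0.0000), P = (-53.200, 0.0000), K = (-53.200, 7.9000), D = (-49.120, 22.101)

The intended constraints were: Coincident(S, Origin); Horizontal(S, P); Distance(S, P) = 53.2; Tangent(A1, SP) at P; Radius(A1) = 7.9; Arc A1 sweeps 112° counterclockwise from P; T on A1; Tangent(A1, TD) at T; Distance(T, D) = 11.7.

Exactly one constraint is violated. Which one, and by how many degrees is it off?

Tangent(A1, TD) at T — off by 5.90°.

S = (0.00, 0.00) ✓; S.y = 0.00, P.y = 0.00 ✓; |SP| = 53.20 ✓; ∠(KP, PS) = 90.00° ✓; |KP| = 7.900 ✓; bearing(K→T) − bearing(K→P) = 112.0° ✓; |KT| = 7.900 ✓; ∠(KT, TD) = 95.90° ✗; |TD| = 11.70 ✓.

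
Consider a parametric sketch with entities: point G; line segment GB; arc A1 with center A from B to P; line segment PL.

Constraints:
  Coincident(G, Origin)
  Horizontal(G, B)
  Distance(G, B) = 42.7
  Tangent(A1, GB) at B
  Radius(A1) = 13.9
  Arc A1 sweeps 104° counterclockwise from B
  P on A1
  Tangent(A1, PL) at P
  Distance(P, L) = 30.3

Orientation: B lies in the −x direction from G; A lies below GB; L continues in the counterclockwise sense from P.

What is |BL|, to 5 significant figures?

47.067

On A1, B sits at bearing 90° from A; a 104° counterclockwise sweep puts P at bearing 194°, so P = A + 13.9·(cos 194°, sin 194°) = (-56.187, -17.263). The tangent condition forces AP to be normal to PL, so PL runs along (−sin 194°, cos 194°); with |PL| = 30.3, L = (-48.857, -46.663). Then |BL| = |L − B| = 47.067.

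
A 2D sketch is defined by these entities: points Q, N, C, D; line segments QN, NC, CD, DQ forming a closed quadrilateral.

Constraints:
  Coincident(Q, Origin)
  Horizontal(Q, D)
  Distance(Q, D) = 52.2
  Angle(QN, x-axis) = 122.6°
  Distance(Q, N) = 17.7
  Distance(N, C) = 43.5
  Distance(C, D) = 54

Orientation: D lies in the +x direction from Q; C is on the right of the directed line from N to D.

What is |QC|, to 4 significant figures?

26.57

Q is at the origin; QD is horizontal with |QD| = 52.2 and D in +x, so D = (52.2, 0). QN runs at 122.6° with |QN| = 17.7, so N = (-9.536, 14.91). C is determined by |NC| = 43.5 and |CD| = 54.0 together: it lies at the intersection of circle(N, 43.5) and circle(D, 54.0). With |ND| = 63.51, the foot of the radical line on ND is 23.70 from N and the perpendicular offset is √(43.5² − 23.70²) = 36.48. Taking the right-of-ND solution: C = (4.933, -26.11).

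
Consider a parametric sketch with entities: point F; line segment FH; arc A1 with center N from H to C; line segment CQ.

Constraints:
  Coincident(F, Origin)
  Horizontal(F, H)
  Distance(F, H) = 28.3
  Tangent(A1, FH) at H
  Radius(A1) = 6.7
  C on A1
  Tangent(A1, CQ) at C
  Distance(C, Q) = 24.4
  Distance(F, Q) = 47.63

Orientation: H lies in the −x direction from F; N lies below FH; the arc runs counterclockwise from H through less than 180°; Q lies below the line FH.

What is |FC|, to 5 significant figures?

35.550

Checks: F = (0.00, 0.00) ✓; |NC| = 6.700 ✓; ∠(NC, CQ) = 90.00° ✓; |CQ| = 24.40 ✓; |FQ| = 47.63 ✓.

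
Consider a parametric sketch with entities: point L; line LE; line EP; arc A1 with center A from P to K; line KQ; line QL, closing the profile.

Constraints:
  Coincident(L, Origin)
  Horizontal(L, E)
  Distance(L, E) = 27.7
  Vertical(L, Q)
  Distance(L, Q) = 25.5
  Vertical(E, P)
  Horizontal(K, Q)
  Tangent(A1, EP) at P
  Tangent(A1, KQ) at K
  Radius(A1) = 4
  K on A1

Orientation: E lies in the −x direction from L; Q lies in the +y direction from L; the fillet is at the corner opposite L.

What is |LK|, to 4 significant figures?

34.81

L is at the origin; L and E share the same y with |LE| = 27.7 and E on the −x side, so E = (-27.70, 0.000). LQ is vertical with |LQ| = 25.5 and Q on the +y side, so Q = (0.000, 25.50). The virtual corner opposite L is at (-27.70, 25.50). The tangent condition forces AP to be normal to EP and tangency of A1 to KQ means the radius AK is perpendicular to KQ, with radius 4.0, so the center A sits 4.0 in from both sides at A = (-23.70, 21.50). That places the tangent points at P = (-27.70, 21.50) on EP and K = (-23.70, 25.50) on KQ. Then |LK| = |K − L| = 34.81.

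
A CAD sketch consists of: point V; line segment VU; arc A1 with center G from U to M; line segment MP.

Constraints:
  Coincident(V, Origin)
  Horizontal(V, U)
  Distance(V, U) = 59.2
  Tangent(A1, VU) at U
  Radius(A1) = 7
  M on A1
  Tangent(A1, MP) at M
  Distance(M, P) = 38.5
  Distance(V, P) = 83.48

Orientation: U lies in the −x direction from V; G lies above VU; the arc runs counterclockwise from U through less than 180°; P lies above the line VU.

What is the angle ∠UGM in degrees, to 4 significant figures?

117.4°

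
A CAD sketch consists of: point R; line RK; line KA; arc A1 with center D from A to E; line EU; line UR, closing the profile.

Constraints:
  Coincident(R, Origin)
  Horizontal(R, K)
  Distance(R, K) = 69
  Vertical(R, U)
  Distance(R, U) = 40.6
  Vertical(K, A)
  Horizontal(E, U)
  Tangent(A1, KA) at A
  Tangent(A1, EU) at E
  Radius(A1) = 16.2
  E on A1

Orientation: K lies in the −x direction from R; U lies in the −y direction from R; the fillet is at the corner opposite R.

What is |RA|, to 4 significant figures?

73.19

R is at the origin; R and K share the same y with |RK| = 69.0 and K on the −x side, so K = (-69.00, 0.000). RU is vertical with |RU| = 40.6 and U on the −y side, so U = (0.000, -40.60). The virtual corner opposite R is at (-69.00, -40.60). Since A1 is tangent to KA there, DA ⟂ KA and the tangent condition forces DE to be normal to EU, with radius 16.2, so the center D sits 16.2 in from both sides at D = (-52.80, -24.40). That places the tangent points at A = (-69.00, -24.40) on KA and E = (-52.80, -40.60) on EU. Then |RA| = |A − R| = 73.19.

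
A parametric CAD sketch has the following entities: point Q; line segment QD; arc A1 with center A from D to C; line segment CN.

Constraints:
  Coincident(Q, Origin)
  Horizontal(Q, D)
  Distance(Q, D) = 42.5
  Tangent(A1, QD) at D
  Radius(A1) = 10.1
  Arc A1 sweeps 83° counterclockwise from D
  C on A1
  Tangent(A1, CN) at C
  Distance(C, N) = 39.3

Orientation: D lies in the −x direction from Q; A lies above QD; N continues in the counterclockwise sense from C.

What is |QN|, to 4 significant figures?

55.30

Q is at the origin; QD is horizontal with |QD| = 42.5 and D on the −x side, so D = (-42.50, 0.000). A1 meets QD tangentially, so AD is at right angles to QD, so A = D + (0, 10.1) = (-42.50, 10.10). On A1, D sits at bearing -90° from A; an 83° counterclockwise sweep puts C at bearing -7°, so C = A + 10.1·(cos -7°, sin -7°) = (-32.48, 8.869). Tangency of A1 to CN means the radius AC is perpendicular to CN, so CN runs along (−sin -7°, cos -7°); with |CN| = 39.3, N = (-27.69, 47.88). Then |QN| = |N − Q| = 55.30.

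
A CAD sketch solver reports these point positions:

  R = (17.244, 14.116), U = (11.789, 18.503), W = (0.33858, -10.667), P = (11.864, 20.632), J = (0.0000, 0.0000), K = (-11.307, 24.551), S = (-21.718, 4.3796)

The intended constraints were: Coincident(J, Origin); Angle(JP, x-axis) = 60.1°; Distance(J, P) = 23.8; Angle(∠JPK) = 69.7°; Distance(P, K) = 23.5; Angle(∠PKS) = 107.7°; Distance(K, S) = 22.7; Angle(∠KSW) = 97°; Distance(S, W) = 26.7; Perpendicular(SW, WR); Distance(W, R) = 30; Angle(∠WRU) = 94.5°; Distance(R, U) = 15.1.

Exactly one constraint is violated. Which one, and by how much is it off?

Distance(R, U) = 15.1 — off by 8.10.

J = (0.00, 0.00) ✓; JP at 60.10° ✓; |JP| = 23.80 ✓; ∠JPK = 69.70° ✓; |PK| = 23.50 ✓; ∠PKS = 107.7° ✓; |KS| = 22.70 ✓; ∠KSW = 97.00° ✓; |SW| = 26.70 ✓; ∠(SW, WR) = 90.00° ✓; |WR| = 30.00 ✓; ∠WRU = 94.51° ✓; |RU| = 7.000 ✗.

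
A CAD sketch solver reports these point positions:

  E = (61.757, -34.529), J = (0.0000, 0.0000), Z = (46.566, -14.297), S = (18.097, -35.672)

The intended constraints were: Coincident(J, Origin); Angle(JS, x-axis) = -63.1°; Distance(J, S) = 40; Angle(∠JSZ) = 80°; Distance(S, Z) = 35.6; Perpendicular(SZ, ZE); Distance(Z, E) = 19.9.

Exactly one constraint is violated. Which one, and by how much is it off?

Distance(Z, E) = 19.9 — off by 5.40.

J = (0.00, 0.00) ✓; JS at -63.10° ✓; |JS| = 40.00 ✓; ∠JSZ = 80.00° ✓; |SZ| = 35.60 ✓; ∠(SZ, ZE) = 90.00° ✓; |ZE| = 25.30 ✗.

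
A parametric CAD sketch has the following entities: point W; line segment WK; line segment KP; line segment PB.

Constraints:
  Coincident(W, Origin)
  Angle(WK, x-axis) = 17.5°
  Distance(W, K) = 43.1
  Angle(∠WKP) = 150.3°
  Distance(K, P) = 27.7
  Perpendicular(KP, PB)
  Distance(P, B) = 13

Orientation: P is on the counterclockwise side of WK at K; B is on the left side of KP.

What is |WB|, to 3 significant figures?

65.7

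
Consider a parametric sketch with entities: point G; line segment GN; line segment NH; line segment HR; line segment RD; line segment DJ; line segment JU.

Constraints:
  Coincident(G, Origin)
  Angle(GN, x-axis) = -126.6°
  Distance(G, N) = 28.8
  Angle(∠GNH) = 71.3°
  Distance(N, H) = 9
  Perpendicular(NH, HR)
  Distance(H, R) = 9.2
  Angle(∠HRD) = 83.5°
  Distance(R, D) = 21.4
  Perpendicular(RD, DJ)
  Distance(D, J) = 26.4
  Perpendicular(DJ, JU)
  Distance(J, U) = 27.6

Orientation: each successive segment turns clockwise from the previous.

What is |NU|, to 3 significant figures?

24.4

G is at the origin; GN runs at -126.6° with length 28.8, so N = (-17.2, -23.1). ∠GNH = 71.3° gives NH at 125° from the x-axis; with |NH| = 9.0, H = (-22.3, -15.7). The perpendicularity gives HR at right angles to NH, so HR runs at 34.7°; with |HR| = 9.2, R = (-14.7, -10.5). ∠HRD = 83.5° gives RD at -61.8° from the x-axis; with |RD| = 21.4, D = (-4.62, -29.3). RD ⟂ DJ, so DJ runs at -152°; with |DJ| = 26.4, J = (-27.9, -41.8). DJ ⟂ JU, so JU runs at 118°; with |JU| = 27.6, U = (-40.9, -17.5). Then |NU| = |U − N| = 24.4.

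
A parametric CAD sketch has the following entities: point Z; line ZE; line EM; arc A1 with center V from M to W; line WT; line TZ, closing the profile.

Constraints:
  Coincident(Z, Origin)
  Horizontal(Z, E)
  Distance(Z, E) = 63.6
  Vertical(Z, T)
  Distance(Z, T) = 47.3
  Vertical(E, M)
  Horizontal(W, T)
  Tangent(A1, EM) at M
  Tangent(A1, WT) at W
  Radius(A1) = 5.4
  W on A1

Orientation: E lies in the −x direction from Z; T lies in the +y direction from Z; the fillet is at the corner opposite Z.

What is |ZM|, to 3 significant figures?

76.2

Z is at the origin; Z and E share the same y with |ZE| = 63.6 and E on the −x side, so E = (-63.6, 0.00). Z and T share the same x with |ZT| = 47.3 and T on the +y side, so T = (0.00, 47.3). The virtual corner opposite Z is at (-63.6, 47.3). A1 meets EM tangentially, so VM is at right angles to EM and tangency of A1 to WT means the radius VW is perpendicular to WT, with radius 5.4, so the center V sits 5.4 in from both sides at V = (-58.2, 41.9). That places the tangent points at M = (-63.6, 41.9) on EM and W = (-58.2, 47.3) on WT. Then |ZM| = |M − Z| = 76.2.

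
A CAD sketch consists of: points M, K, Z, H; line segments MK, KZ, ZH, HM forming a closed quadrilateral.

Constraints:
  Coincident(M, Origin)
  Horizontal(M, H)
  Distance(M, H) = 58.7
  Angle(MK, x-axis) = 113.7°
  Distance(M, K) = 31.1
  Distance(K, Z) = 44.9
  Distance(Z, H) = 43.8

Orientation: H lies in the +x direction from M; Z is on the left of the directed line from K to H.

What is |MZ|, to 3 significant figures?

47.2

M is at the origin; MH is horizontal with |MH| = 58.7 and H in +x, so H = (58.7, 0). MK runs at 113.7° with |MK| = 31.1, so K = (-12.5, 28.5). Z is determined by |KZ| = 44.9 and |ZH| = 43.8 together: it lies at the intersection of circle(K, 44.9) and circle(H, 43.8). With |KH| = 76.7, the foot of the radical line on KH is 39.0 from K and the perpendicular offset is √(44.9² − 39.0²) = 22.3. Taking the left-of-KH solution: Z = (32.0, 34.7).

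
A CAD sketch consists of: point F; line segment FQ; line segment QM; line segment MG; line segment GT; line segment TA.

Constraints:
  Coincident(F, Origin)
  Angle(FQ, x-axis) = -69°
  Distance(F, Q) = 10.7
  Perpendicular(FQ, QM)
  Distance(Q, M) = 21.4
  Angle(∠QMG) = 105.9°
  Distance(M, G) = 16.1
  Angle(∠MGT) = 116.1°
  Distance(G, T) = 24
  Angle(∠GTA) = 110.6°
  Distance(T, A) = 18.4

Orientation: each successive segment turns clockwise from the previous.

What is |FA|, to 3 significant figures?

14.9

F is at the origin; FQ runs at -69.0° with length 10.7, so Q = (3.83, -9.99). FQ is perpendicular to QM, so QM runs at -159°; with |QM| = 21.4, M = (-16.1, -17.7). ∠QMG = 105.9° gives MG at 127° from the x-axis; with |MG| = 16.1, G = (-25.8, -4.78). ∠MGT = 116.1° gives GT at 63.0° from the x-axis; with |GT| = 24.0, T = (-14.9, 16.6). ∠GTA = 110.6° gives TA at -6.40° from the x-axis; with |TA| = 18.4, A = (3.37, 14.5). Then |FA| = |A − F| = 14.9.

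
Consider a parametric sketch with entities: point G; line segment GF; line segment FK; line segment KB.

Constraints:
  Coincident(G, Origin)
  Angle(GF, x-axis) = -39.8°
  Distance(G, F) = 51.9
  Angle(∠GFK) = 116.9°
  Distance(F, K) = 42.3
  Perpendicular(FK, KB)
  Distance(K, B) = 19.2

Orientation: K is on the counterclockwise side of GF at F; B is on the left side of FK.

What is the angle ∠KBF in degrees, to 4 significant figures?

65.59°

G is at the origin; GF runs at -39.8° with length 51.9, so F = 51.9·(cos -39.8°, sin -39.8°) = (39.87, -33.22). ∠GFK = 116.9°, so FK runs at -39.8° + (180° − 116.9°) = 23.30° from the x-axis; with |FK| = 42.3, K = F + 42.3·(cos 23.30°, sin 23.30°) = (78.72, -16.49). The perpendicularity gives KB at right angles to FK; with |KB| = 19.2 on the left of FK, B = K + 19.2·(-0.3955, 0.9184) = (71.13, 1.144). Then cos ∠KBF = BK·BF / (|BK||BF|), giving 65.59°.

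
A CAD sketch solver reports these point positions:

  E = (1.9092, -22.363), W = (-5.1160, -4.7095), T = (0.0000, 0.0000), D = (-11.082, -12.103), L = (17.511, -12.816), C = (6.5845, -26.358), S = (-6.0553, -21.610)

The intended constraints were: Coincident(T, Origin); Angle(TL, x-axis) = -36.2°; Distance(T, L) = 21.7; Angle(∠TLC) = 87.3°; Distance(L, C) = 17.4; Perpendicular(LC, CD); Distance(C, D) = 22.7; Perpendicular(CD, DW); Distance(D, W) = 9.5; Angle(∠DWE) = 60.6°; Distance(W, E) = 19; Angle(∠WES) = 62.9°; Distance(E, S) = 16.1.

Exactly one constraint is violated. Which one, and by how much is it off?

Distance(E, S) = 16.1 — off by 8.10.

T = (0.00, 0.00) ✓; TL at -36.20° ✓; |TL| = 21.70 ✓; ∠TLC = 87.30° ✓; |LC| = 17.40 ✓; ∠(LC, CD) = 90.00° ✓; |CD| = 22.70 ✓; ∠(CD, DW) = 90.00° ✓; |DW| = 9.500 ✓; ∠DWE = 60.60° ✓; |WE| = 19.00 ✓; ∠WES = 62.90° ✓; |ES| = 8.000 ✗.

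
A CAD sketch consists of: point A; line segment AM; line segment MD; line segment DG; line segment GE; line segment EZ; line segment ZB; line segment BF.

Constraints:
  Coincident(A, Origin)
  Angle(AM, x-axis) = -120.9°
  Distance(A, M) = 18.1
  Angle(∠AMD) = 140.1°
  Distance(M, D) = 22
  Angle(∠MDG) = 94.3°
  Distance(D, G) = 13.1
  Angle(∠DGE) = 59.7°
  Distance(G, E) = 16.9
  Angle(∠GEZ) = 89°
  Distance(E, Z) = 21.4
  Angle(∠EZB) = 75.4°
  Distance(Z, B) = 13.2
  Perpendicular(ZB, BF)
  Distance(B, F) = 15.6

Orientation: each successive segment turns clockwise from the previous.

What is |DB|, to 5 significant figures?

7.1096

A is at the origin; AM runs at -120.9° with length 18.1, so M = (-9.2951, -15.531). ∠AMD = 140.1° gives MD at -160.80° from the x-axis; with |MD| = 22.0, D = (-30.071, -22.766). ∠MDG = 94.3° gives DG at 113.50° from the x-axis; with |DG| = 13.1, G = (-35.295, -10.753). ∠DGE = 59.7° gives GE at -6.8000° from the x-axis; with |GE| = 16.9, E = (-18.514, -12.754). ∠GEZ = 89.0° gives EZ at -97.800° from the x-axis; with |EZ| = 21.4, Z = (-21.418, -33.956). ∠EZB = 75.4° gives ZB at 157.60° from the x-axis; with |ZB| = 13.2, B = (-33.622, -28.925). Then |DB| = |B − D| = 7.1096.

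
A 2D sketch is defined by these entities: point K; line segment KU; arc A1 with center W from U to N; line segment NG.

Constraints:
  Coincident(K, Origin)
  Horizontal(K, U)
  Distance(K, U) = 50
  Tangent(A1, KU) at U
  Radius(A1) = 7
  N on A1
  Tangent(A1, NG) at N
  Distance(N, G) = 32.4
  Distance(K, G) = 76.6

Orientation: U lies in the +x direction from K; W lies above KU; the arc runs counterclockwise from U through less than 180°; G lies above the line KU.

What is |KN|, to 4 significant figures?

56.69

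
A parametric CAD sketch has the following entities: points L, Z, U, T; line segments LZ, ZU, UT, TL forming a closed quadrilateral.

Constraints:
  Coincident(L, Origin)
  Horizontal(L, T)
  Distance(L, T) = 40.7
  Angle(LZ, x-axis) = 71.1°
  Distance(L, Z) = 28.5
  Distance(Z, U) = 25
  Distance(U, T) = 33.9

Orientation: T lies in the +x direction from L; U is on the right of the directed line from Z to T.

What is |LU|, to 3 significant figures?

7.17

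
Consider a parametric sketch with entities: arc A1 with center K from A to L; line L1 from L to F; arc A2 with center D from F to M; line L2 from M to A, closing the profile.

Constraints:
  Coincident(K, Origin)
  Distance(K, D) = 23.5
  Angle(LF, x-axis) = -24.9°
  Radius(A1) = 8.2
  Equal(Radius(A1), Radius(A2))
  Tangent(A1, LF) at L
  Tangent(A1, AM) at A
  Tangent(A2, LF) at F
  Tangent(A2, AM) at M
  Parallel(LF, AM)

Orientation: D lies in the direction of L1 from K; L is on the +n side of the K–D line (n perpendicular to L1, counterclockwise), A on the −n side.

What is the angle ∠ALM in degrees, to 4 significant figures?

55.09°

The slot axis is L1's direction at -24.9°, so u = (cos -24.9°, sin -24.9°) = (0.9070, -0.4210) and n = (−sin -24.9°, cos -24.9°) = (0.4210, 0.9070). K is at the origin and D lies 23.5 along u from K, so D = 23.5·u = (21.32, -9.894). Tangency of A1 to both parallel lines with radius 8.2 puts L and A at K ± 8.2·n: L = (3.452, 7.438), A = (-3.452, -7.438). Equal radii place F and M the same way about D: F = D + 8.2·n = (24.77, -2.457), M = D − 8.2·n = (17.86, -17.33). Then cos ∠ALM = LA·LM / (|LA||LM|), giving 55.09°.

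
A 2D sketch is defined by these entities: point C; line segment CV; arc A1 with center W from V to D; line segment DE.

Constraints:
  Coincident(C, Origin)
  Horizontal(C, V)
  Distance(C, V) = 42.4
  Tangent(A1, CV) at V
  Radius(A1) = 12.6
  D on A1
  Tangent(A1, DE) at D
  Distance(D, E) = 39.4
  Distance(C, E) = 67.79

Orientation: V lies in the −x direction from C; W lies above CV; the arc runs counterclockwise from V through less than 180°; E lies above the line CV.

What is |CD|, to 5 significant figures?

34.269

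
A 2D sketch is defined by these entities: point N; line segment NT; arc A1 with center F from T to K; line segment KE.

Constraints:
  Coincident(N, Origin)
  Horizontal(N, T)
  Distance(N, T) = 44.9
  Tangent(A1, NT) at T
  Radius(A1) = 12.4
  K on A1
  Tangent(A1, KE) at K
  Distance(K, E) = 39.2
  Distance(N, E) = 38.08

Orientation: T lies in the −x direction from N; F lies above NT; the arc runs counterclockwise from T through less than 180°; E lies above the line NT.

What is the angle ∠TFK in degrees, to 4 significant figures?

53.12°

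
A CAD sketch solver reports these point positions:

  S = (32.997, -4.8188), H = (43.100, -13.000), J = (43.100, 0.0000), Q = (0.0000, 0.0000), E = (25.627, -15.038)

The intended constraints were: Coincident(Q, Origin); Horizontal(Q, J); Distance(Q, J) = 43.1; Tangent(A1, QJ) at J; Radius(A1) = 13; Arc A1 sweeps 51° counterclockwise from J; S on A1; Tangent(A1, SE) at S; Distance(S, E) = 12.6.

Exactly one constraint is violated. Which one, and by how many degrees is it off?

Tangent(A1, SE) at S — off by 3.20°.

Q = (0.00, 0.00) ✓; Q.y = 0.00, J.y = 0.00 ✓; |QJ| = 43.10 ✓; ∠(HJ, JQ) = 90.00° ✓; |HJ| = 13.00 ✓; bearing(H→S) − bearing(H→J) = 51.00° ✓; |HS| = 13.00 ✓; ∠(HS, SE) = 86.80° ✗; |SE| = 12.60 ✓.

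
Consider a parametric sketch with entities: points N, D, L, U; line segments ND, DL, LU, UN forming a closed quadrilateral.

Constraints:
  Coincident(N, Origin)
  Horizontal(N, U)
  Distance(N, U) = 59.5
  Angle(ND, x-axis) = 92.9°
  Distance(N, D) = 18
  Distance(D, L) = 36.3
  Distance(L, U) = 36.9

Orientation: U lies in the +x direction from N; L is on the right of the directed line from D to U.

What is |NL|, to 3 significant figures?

25.2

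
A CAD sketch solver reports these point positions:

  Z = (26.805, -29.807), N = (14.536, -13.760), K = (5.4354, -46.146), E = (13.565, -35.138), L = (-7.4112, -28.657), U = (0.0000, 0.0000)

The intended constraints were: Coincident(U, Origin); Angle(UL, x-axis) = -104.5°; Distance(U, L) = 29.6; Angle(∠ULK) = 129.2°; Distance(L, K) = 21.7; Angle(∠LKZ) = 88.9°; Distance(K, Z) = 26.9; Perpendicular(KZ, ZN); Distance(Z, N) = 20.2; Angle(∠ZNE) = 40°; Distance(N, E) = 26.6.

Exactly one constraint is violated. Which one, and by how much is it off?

Distance(N, E) = 26.6 — off by 5.20.

U = (0.00, 0.00) ✓; UL at -104.5° ✓; |UL| = 29.60 ✓; ∠ULK = 129.2° ✓; |LK| = 21.70 ✓; ∠LKZ = 88.90° ✓; |KZ| = 26.90 ✓; ∠(KZ, ZN) = 90.00° ✓; |ZN| = 20.20 ✓; ∠ZNE = 40.00° ✓; |NE| = 21.40 ✗.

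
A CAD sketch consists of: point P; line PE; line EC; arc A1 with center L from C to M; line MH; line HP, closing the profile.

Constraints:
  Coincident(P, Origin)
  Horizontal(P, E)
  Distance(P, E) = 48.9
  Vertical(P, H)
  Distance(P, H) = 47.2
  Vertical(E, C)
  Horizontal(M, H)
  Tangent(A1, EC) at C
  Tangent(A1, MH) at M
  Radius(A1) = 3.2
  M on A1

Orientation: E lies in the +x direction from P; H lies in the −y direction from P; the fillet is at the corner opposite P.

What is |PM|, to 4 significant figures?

65.70

P is at the origin; P and E share the same y with |PE| = 48.9 and E on the +x side, so E = (48.90, 0.000). P and H share the same x with |PH| = 47.2 and H on the −y side, so H = (0.000, -47.20). The virtual corner opposite P is at (48.90, -47.20). Since A1 is tangent to EC there, LC ⟂ EC and tangency of A1 to MH means the radius LM is perpendicular to MH, with radius 3.2, so the center L sits 3.2 in from both sides at L = (45.70, -44.00). That places the tangent points at C = (48.90, -44.00) on EC and M = (45.70, -47.20) on MH. Then |PM| = |M − P| = 65.70.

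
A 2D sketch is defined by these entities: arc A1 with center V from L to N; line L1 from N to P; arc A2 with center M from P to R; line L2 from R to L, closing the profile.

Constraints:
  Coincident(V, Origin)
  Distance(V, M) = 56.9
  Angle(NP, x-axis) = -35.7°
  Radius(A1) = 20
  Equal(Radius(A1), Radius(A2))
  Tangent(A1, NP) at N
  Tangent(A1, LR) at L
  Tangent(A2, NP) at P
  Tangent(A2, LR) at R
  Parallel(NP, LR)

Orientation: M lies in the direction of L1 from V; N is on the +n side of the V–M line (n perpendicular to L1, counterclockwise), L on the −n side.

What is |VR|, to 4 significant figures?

60.31

The slot axis is L1's direction at -35.7°, so u = (cos -35.7°, sin -35.7°) = (0.8121, -0.5835) and n = (−sin -35.7°, cos -35.7°) = (0.5835, 0.8121). V is at the origin and M lies 56.9 along u from V, so M = 56.9·u = (46.21, -33.20). Tangency of A1 to both parallel lines with radius 20.0 puts N and L at V ± 20.0·n: N = (11.67, 16.24), L = (-11.67, -16.24). Equal radii place P and R the same way about M: P = M + 20.0·n = (57.88, -16.96), R = M − 20.0·n = (34.54, -49.45). Then |VR| = |R − V| = 60.31.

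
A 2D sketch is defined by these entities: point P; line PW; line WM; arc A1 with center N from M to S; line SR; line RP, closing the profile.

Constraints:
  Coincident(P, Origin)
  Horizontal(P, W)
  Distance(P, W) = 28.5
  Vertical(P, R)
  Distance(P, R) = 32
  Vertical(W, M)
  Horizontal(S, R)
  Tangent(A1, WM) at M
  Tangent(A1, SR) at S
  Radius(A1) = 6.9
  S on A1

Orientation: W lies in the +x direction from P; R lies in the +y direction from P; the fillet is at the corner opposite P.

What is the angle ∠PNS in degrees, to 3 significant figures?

139°

P is at the origin; PW is horizontal with |PW| = 28.5 and W on the +x side, so W = (28.5, 0.00). PR is vertical with |PR| = 32.0 and R on the +y side, so R = (0.00, 32.0). The virtual corner opposite P is at (28.5, 32.0). A1 meets WM tangentially, so NM is at right angles to WM and A1 meets SR tangentially, so NS is at right angles to SR, with radius 6.9, so the center N sits 6.9 in from both sides at N = (21.6, 25.1). That places the tangent points at M = (28.5, 25.1) on WM and S = (21.6, 32.0) on SR. Then cos ∠PNS = NP·NS / (|NP||NS|), giving 139°.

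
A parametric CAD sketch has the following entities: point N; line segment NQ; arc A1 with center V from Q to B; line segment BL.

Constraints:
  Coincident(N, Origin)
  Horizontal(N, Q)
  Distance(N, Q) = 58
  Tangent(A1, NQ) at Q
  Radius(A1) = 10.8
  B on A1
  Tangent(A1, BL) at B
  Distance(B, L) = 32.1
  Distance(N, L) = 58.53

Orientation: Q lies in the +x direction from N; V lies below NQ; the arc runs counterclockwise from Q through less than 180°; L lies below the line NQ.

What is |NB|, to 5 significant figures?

48.199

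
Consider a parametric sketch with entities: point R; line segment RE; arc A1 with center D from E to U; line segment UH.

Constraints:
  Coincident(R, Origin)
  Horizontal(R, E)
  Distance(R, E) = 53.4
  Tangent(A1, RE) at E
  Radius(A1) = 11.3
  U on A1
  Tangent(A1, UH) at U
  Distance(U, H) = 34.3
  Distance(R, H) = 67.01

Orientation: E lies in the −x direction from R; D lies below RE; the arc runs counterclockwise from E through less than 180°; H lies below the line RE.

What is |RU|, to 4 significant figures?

65.55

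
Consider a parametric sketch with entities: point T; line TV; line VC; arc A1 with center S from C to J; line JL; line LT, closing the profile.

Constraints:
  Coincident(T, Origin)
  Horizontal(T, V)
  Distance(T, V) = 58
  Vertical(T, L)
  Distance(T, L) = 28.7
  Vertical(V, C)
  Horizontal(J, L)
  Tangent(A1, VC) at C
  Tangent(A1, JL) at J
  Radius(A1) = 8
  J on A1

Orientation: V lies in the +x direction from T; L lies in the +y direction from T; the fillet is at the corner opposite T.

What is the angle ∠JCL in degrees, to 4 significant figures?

37.15°

The virtual corner opposite T is at (58.00, 28.70). The tangent condition forces SC to be normal to VC and tangency of A1 to JL means the radius SJ is perpendicular to JL, with radius 8.0, so the center S sits 8.0 in from both sides at S = (50.00, 20.70). That places the tangent points at C = (58.00, 20.70) on VC and J = (50.00, 28.70) on JL. Then cos ∠JCL = CJ·CL / (|CJ||CL|), giving 37.15°.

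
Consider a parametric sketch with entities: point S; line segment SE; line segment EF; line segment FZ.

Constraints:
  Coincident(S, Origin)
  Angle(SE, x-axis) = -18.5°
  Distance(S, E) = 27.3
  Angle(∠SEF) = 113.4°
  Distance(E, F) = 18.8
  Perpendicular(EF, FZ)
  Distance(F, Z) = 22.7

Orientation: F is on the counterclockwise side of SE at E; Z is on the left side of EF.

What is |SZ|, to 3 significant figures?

29.7

S is at the origin; SE runs at -18.5° with length 27.3, so E = 27.3·(cos -18.5°, sin -18.5°) = (25.9, -8.66). ∠SEF = 113.4°, so EF runs at -18.5° + (180° − 113.4°) = 48.1° from the x-axis; with |EF| = 18.8, F = E + 18.8·(cos 48.1°, sin 48.1°) = (38.4, 5.33). EF is perpendicular to FZ; with |FZ| = 22.7 on the left of EF, Z = F + 22.7·(-0.744, 0.668) = (21.5, 20.5). Then |SZ| = |Z − S| = 29.7.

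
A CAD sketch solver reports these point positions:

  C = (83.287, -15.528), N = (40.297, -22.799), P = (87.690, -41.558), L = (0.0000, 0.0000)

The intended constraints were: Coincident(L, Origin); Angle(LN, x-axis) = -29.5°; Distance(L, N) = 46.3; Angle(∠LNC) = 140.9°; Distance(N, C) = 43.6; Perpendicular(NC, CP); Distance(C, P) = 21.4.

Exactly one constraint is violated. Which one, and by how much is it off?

Distance(C, P) = 21.4 — off by 5.00.

L = (0.00, 0.00) ✓; LN at -29.50° ✓; |LN| = 46.30 ✓; ∠LNC = 140.9° ✓; |NC| = 43.60 ✓; ∠(NC, CP) = 90.00° ✓; |CP| = 26.40 ✗.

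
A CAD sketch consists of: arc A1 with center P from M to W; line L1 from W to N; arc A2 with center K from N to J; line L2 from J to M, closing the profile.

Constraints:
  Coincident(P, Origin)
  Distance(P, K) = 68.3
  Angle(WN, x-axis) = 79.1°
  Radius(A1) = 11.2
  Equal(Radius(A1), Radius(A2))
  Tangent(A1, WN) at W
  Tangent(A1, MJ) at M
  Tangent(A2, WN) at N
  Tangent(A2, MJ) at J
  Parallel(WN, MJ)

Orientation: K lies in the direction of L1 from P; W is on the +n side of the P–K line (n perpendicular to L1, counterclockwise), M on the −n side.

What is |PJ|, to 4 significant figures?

69.21

Tangency of A1 to both parallel lines with radius 11.2 puts W and M at P ± 11.2·n: W = (-11.00, 2.118), M = (11.00, -2.118). Equal radii place N and J the same way about K: N = K + 11.2·n = (1.917, 69.19), J = K − 11.2·n = (23.91, 64.95). Then |PJ| = |J − P| = 69.21.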